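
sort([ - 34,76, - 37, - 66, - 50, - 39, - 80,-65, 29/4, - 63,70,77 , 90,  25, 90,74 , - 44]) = [ - 80, - 66, - 65, - 63, - 50, - 44, - 39, - 37, - 34,29/4,25,70, 74,  76 , 77,  90, 90] 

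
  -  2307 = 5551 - 7858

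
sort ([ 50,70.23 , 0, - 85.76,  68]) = [ -85.76, 0 , 50, 68, 70.23]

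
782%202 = 176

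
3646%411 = 358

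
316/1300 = 79/325 = 0.24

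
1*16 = 16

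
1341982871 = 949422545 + 392560326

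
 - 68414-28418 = - 96832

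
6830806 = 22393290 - 15562484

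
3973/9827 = 3973/9827 = 0.40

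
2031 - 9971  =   - 7940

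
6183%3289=2894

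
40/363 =40/363 = 0.11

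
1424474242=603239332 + 821234910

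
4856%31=20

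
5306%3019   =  2287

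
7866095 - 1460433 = 6405662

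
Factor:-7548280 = - 2^3*5^1*188707^1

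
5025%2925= 2100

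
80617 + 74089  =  154706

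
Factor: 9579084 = 2^2*3^1 * 798257^1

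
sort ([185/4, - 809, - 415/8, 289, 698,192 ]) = [ -809, - 415/8, 185/4,192,289,698 ]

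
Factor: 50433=3^1 * 16811^1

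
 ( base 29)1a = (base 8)47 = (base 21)1I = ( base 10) 39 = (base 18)23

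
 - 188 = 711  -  899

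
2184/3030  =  364/505 = 0.72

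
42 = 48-6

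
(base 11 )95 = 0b1101000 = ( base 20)54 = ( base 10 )104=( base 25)44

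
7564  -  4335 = 3229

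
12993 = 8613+4380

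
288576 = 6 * 48096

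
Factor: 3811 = 37^1 * 103^1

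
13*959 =12467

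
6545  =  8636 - 2091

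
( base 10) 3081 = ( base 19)8A3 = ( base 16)C09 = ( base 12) 1949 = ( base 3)11020010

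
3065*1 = 3065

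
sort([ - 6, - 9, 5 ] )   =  [ - 9, - 6,5]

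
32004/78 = 410 + 4/13 = 410.31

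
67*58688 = 3932096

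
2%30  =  2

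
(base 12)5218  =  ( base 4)2023310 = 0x22f4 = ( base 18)19b2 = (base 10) 8948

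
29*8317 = 241193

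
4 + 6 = 10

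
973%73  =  24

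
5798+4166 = 9964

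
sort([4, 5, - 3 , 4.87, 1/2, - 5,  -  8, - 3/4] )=[ - 8, - 5, - 3, - 3/4, 1/2,4, 4.87 , 5]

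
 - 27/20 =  -27/20 =- 1.35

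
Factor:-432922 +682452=2^1*  5^1*24953^1 =249530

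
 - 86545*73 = -6317785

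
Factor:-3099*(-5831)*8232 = 2^3*3^2 * 7^6*17^1*1033^1 = 148754454408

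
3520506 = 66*53341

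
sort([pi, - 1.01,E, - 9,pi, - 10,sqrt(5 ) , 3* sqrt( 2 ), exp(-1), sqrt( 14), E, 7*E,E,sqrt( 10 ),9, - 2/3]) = [-10, - 9,-1.01, - 2/3,exp( - 1), sqrt( 5 ), E,E, E,  pi,pi,  sqrt( 10 ), sqrt(14), 3* sqrt( 2),9,7 * E] 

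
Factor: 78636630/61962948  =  2^( - 1 )*3^(-2 )*5^1*19^2*53^1*137^1 * 523^( - 1 ) * 1097^( - 1)= 13106105/10327158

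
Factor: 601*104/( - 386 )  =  -2^2*13^1*193^( - 1 )*601^1 = - 31252/193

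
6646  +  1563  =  8209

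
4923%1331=930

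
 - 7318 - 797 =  - 8115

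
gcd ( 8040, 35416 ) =8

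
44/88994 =22/44497=0.00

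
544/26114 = 272/13057 = 0.02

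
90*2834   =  255060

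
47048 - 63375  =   - 16327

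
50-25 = 25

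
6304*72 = 453888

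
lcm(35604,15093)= 1388556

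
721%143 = 6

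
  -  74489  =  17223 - 91712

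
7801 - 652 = 7149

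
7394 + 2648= 10042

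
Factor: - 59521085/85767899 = -5^1*7^( - 1)  *13^1*31^1*109^1*271^1 * 977^( - 1)*12541^( - 1 )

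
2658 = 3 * 886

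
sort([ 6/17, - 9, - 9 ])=[ - 9, - 9, 6/17] 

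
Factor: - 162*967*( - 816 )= 2^5* 3^5 *17^1*967^1 = 127829664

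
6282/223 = 28 + 38/223= 28.17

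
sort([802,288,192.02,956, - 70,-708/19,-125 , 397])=[  -  125,-70,-708/19,192.02,288,397,802, 956]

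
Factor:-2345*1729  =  -5^1 * 7^2*13^1*  19^1*67^1=-4054505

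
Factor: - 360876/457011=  - 2^2 * 3^(  -  1 )*61^1 * 103^( - 1 )  =  - 244/309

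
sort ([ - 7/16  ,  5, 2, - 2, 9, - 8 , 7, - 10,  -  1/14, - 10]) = [  -  10, - 10, - 8,- 2,-7/16, - 1/14, 2, 5,7,9 ] 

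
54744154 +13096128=67840282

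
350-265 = 85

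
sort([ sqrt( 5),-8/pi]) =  [ - 8/pi,sqrt(5)]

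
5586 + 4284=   9870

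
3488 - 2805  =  683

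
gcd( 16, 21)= 1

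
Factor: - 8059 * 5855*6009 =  - 283537339005 = - 3^1*5^1*1171^1* 2003^1*8059^1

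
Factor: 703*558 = 2^1*3^2*19^1*31^1*37^1 =392274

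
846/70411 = 846/70411 = 0.01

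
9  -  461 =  -452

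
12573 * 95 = 1194435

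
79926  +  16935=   96861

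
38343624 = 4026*9524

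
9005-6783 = 2222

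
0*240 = 0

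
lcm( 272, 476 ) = 1904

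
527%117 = 59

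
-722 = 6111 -6833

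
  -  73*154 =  - 11242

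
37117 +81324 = 118441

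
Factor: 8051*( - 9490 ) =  - 2^1*5^1*13^1*73^1 * 83^1*97^1 = - 76403990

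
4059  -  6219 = -2160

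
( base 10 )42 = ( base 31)1B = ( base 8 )52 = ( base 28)1E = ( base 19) 24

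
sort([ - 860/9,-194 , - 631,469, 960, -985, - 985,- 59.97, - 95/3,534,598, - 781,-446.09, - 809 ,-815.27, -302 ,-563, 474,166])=[-985, - 985 , - 815.27, - 809, - 781, - 631,  -  563, - 446.09,- 302, - 194, - 860/9 ,-59.97,-95/3,166, 469,474,534,598,960 ] 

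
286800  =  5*57360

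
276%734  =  276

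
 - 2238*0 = 0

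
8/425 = 8/425 = 0.02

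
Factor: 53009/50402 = 2^( - 1)*29^( - 1 )*61^1 = 61/58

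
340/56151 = 20/3303=0.01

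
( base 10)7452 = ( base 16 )1d1c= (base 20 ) icc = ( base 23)E20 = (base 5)214302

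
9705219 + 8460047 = 18165266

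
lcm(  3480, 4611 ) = 184440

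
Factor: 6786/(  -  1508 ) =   -  2^ (-1 )*3^2 = - 9/2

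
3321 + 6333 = 9654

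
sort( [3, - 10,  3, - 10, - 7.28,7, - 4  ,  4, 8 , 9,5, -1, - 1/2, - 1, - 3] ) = [  -  10,- 10  ,- 7.28, - 4,  -  3,-1, - 1, - 1/2,3, 3,4, 5,7,8,9]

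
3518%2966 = 552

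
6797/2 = 6797/2 = 3398.50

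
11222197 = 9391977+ 1830220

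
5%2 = 1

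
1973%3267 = 1973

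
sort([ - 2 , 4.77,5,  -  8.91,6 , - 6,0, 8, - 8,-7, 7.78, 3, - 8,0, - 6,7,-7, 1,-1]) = [ - 8.91, - 8, - 8, - 7,-7, - 6, - 6, -2,-1, 0,0, 1,3, 4.77, 5,6,7,7.78,8 ] 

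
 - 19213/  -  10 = 1921 +3/10 = 1921.30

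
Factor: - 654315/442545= - 241/163 = -  163^( -1)*241^1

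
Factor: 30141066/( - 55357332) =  - 2^(-1)*409^( - 1) * 11279^(-1)*5023511^1 = - 5023511/9226222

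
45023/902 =4093/82 = 49.91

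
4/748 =1/187 = 0.01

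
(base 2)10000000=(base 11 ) 107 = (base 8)200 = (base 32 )40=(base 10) 128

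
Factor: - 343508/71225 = -2^2*5^(  -  2 ) * 7^( - 1 )*211^1 = - 844/175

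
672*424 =284928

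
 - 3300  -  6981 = -10281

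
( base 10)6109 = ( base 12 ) 3651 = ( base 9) 8337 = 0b1011111011101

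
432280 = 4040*107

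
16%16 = 0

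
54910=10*5491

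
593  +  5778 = 6371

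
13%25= 13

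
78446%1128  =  614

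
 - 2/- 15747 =2/15747 =0.00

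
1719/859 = 1719/859 = 2.00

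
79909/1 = 79909 = 79909.00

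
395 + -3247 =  -2852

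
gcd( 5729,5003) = 1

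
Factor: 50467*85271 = 4303371557 = 71^1*109^1*463^1 * 1201^1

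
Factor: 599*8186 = 2^1*599^1 *4093^1 = 4903414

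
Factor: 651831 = 3^1*17^1*12781^1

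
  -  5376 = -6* 896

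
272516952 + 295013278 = 567530230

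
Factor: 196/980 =1/5 = 5^ ( - 1)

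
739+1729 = 2468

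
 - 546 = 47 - 593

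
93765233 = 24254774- -69510459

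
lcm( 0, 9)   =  0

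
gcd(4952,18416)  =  8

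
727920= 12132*60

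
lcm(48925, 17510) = 1663450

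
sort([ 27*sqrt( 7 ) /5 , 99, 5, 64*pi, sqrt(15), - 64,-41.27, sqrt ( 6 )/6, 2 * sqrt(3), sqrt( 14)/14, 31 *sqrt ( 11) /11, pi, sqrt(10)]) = [ - 64,- 41.27,sqrt(14)/14,sqrt( 6)/6, pi, sqrt(10), 2*sqrt( 3), sqrt ( 15), 5, 31*sqrt (11)/11, 27*sqrt(7) /5,99,64*pi]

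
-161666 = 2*(  -  80833) 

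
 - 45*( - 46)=2070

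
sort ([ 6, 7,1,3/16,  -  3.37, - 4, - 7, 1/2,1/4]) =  [ - 7,- 4, - 3.37,3/16, 1/4, 1/2, 1,6,7]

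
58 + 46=104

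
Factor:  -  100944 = - 2^4*3^2*701^1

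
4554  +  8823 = 13377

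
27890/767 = 36 + 278/767=   36.36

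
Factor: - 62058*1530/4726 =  - 2^1* 3^3*5^1*139^( - 1 )*10343^1 = - 2792610/139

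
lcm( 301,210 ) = 9030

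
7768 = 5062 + 2706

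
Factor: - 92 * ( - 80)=7360 = 2^6*5^1* 23^1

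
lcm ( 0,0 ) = 0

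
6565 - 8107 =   -  1542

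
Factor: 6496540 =2^2 * 5^1*137^1 * 2371^1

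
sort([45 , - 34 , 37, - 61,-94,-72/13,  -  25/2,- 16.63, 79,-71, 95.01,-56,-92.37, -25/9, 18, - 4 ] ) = [ - 94,-92.37, - 71,-61 ,-56,-34,-16.63,-25/2, - 72/13, - 4,- 25/9,18, 37, 45,79, 95.01]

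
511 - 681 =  - 170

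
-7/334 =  - 7/334 = - 0.02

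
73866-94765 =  - 20899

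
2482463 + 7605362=10087825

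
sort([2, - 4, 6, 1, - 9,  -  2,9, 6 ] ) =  [ - 9,  -  4 , - 2,  1, 2, 6, 6,9] 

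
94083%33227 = 27629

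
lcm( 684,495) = 37620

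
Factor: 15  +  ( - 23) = -2^3 = - 8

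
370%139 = 92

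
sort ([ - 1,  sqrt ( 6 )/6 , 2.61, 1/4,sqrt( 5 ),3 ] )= [ - 1,  1/4 , sqrt (6 )/6, sqrt( 5),  2.61,3] 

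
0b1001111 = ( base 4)1033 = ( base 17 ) 4B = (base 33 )2d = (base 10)79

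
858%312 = 234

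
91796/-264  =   - 22949/66 = - 347.71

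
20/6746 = 10/3373 = 0.00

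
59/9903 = 59/9903 = 0.01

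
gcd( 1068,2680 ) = 4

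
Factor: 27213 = 3^1*47^1*193^1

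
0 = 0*436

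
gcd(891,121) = 11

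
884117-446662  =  437455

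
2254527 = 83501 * 27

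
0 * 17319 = 0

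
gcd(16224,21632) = 5408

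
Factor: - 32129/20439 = -3^(-3)*19^2 * 89^1* 757^( - 1)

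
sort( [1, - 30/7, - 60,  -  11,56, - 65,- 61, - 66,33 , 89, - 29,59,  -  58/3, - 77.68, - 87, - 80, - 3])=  [ - 87, - 80, - 77.68, - 66, - 65, - 61 , - 60 , - 29,-58/3, - 11, - 30/7, - 3, 1,33,56,59, 89 ] 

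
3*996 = 2988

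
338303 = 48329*7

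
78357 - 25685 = 52672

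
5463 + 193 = 5656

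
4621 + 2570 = 7191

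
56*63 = 3528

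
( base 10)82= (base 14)5c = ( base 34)2e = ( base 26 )34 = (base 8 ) 122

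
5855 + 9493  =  15348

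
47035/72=653+19/72 = 653.26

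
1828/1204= 1+156/301=1.52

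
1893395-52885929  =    -  50992534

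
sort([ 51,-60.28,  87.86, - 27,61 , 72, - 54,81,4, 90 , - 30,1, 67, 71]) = [-60.28,-54,- 30,-27, 1, 4, 51,  61,67, 71, 72, 81,87.86, 90]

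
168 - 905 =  - 737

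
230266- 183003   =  47263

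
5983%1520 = 1423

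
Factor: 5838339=3^1 * 13^1*19^1*7879^1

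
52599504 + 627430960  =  680030464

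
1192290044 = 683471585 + 508818459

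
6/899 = 6/899 = 0.01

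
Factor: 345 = 3^1*5^1*23^1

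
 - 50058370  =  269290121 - 319348491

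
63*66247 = 4173561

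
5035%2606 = 2429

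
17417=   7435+9982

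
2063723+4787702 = 6851425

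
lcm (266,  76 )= 532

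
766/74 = 383/37 = 10.35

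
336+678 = 1014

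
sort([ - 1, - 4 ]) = [-4, - 1] 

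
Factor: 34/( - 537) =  - 2^1*3^( - 1 )*17^1 * 179^ ( - 1 )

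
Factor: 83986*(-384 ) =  - 2^8* 3^1*7^2*857^1 = - 32250624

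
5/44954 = 5/44954  =  0.00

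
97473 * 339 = 33043347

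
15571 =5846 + 9725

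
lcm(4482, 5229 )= 31374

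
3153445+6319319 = 9472764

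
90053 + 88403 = 178456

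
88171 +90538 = 178709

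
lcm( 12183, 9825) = 304575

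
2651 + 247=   2898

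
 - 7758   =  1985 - 9743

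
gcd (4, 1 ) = 1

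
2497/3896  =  2497/3896 = 0.64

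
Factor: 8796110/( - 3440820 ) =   -  879611/344082 = - 2^ (  -  1)*3^ ( - 1)*673^1*  1307^1 * 57347^(-1)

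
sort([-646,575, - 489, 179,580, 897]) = [ - 646, - 489, 179,575,580,897]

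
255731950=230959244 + 24772706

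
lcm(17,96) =1632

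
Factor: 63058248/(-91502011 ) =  - 2^3* 3^2*11^1  *103^1 * 773^1 * 91502011^(-1) 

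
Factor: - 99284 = -2^2*24821^1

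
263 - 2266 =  - 2003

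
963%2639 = 963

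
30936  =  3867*8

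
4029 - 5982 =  - 1953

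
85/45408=85/45408= 0.00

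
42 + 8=50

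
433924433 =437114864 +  - 3190431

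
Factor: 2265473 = 7^1 * 37^1 * 8747^1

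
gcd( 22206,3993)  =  3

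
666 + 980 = 1646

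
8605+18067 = 26672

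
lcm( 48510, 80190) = 3929310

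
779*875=681625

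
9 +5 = 14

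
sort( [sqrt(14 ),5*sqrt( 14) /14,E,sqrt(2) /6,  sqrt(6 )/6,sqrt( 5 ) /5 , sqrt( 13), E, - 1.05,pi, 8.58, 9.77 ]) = [ - 1.05, sqrt( 2)/6, sqrt(6 )/6, sqrt( 5 )/5, 5*sqrt( 14 )/14, E,E,  pi,sqrt(13 ),  sqrt( 14 ), 8.58, 9.77 ] 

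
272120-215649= 56471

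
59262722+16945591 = 76208313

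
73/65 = 73/65 = 1.12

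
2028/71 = 28+40/71 = 28.56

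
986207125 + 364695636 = 1350902761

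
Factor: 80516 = 2^2*20129^1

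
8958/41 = 8958/41 = 218.49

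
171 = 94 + 77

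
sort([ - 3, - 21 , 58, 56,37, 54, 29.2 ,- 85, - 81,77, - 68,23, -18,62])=[ - 85, - 81, - 68, - 21, - 18, - 3,23, 29.2, 37,54,56,58, 62,  77]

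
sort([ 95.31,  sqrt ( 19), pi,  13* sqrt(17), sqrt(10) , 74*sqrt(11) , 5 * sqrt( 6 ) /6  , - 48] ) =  [ - 48,5*sqrt(6)/6, pi, sqrt(10),sqrt ( 19),  13*sqrt(17),95.31, 74*sqrt(11 )]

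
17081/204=83 +149/204 = 83.73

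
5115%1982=1151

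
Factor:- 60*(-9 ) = 2^2 * 3^3*5^1 = 540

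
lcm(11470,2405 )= 149110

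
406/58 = 7 =7.00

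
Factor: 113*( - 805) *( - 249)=22650285 =3^1*5^1*7^1*23^1*83^1*113^1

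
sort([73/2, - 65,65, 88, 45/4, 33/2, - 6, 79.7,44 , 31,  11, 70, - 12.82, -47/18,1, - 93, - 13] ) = [ - 93, - 65,  -  13, - 12.82, - 6, -47/18,  1, 11,45/4,33/2,31, 73/2, 44, 65,  70, 79.7, 88]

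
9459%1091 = 731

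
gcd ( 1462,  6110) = 2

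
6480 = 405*16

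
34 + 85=119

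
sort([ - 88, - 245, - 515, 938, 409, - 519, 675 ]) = [-519,- 515,  -  245, - 88,409,675,938]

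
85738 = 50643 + 35095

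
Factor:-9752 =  - 2^3*23^1*53^1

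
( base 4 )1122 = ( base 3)10100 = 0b1011010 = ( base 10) 90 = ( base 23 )3L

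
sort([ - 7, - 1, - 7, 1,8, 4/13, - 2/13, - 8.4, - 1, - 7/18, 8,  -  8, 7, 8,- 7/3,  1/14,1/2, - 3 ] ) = [  -  8.4,  -  8, - 7, - 7, - 3, - 7/3, - 1, - 1 , - 7/18, - 2/13, 1/14, 4/13, 1/2 , 1,7, 8,  8, 8]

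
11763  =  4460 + 7303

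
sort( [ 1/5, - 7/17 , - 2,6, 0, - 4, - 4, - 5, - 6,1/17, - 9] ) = [ - 9, - 6 ,-5, - 4 , - 4, - 2 , - 7/17,  0,1/17, 1/5,6 ] 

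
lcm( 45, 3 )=45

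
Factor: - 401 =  - 401^1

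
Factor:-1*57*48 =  - 2736 = - 2^4*3^2*19^1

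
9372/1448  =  6 + 171/362 = 6.47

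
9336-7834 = 1502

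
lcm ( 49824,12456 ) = 49824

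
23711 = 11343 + 12368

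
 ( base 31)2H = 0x4f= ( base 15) 54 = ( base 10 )79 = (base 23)3a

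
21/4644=7/1548 = 0.00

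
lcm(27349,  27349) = 27349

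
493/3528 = 493/3528= 0.14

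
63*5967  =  375921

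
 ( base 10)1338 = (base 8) 2472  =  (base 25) 23D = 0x53a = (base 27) 1MF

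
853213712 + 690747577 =1543961289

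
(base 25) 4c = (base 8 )160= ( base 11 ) A2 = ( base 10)112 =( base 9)134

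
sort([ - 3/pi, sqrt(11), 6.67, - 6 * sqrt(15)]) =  [ - 6*sqrt(15 ), - 3/pi,sqrt(11) , 6.67]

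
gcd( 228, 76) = 76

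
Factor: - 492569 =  - 7^1*11^1 * 6397^1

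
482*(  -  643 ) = -309926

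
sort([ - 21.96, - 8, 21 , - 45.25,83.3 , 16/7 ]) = [ - 45.25, - 21.96, - 8, 16/7, 21, 83.3 ] 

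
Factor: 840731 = 19^1*44249^1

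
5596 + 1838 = 7434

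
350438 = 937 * 374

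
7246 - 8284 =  - 1038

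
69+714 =783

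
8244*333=2745252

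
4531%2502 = 2029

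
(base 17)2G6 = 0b1101011000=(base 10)856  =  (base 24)1BG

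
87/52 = 87/52 = 1.67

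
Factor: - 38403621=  - 3^2*73^1*58453^1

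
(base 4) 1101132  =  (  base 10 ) 5214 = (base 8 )12136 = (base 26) 7IE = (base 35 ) 48y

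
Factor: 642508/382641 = 2^2*3^( - 1)*7^(  -  2)*19^ (-1)*137^(-1)*160627^1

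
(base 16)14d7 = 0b1010011010111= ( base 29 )69S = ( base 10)5335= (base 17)117e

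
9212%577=557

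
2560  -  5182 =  - 2622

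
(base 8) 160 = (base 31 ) 3J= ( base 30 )3m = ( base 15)77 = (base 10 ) 112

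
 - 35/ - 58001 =35/58001  =  0.00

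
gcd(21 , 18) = 3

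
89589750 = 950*94305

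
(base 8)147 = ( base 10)103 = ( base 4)1213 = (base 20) 53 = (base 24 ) 47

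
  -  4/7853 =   -  4/7853 =- 0.00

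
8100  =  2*4050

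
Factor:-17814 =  -2^1*3^1*2969^1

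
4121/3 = 1373 + 2/3 =1373.67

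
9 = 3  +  6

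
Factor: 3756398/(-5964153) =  - 2^1*3^(  -  1) * 13^( - 1 )*23^ ( - 1) *61^(-1 )*109^( - 1)*1878199^1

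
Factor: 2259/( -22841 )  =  -9/91 =- 3^2*7^( - 1)*13^( - 1) 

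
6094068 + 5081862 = 11175930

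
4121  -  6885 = -2764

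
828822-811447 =17375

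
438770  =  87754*5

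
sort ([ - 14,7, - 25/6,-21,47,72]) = [ - 21,  -  14, - 25/6,7,47  ,  72 ] 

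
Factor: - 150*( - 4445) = 666750 = 2^1*3^1*5^3*7^1*127^1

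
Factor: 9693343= 11^1*41^1*21493^1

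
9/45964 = 9/45964 = 0.00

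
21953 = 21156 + 797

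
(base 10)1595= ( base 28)20r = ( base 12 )b0b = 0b11000111011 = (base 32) 1hr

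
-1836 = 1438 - 3274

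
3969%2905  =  1064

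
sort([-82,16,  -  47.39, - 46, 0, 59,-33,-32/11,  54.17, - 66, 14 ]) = [ - 82,- 66,-47.39,-46, - 33, - 32/11,  0,14, 16, 54.17,  59 ]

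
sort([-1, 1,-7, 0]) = [ - 7, - 1, 0,1]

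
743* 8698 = 6462614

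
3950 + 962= 4912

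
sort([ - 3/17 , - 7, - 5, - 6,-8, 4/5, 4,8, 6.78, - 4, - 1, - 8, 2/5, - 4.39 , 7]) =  [-8, - 8, - 7, - 6, - 5, - 4.39, - 4, - 1, - 3/17 , 2/5,4/5,4, 6.78, 7 , 8]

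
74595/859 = 86 + 721/859 = 86.84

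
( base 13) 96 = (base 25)4n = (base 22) 5D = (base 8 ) 173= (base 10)123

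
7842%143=120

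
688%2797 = 688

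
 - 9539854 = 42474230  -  52014084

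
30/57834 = 5/9639 = 0.00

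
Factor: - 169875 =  - 3^2*5^3 * 151^1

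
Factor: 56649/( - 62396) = -69/76=- 2^( - 2 )*3^1*19^( - 1)*23^1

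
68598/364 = 188 + 83/182 = 188.46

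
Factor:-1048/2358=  - 4/9 = - 2^2*3^ ( - 2) 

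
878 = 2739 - 1861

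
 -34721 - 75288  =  -110009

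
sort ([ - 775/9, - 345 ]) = [ - 345, - 775/9 ]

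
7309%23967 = 7309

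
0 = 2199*0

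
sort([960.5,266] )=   [266,960.5] 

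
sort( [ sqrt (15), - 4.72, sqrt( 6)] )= [ - 4.72, sqrt( 6), sqrt (15 )] 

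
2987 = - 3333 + 6320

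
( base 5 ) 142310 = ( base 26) 8L1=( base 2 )1011101000011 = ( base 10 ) 5955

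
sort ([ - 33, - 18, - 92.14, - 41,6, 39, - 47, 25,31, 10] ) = [-92.14, - 47,-41,  -  33, - 18, 6,10, 25,31,39]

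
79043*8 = 632344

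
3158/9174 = 1579/4587 = 0.34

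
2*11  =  22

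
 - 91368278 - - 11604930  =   - 79763348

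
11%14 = 11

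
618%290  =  38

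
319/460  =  319/460= 0.69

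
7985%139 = 62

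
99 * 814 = 80586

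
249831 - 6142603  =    -  5892772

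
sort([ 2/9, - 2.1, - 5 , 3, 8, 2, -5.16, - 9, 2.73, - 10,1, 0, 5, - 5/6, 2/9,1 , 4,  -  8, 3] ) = [ - 10, - 9, - 8, - 5.16, - 5, - 2.1, - 5/6,0, 2/9, 2/9 , 1, 1, 2, 2.73, 3,3,4,5,8]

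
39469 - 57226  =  -17757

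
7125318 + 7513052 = 14638370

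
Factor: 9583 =7^1*37^2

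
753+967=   1720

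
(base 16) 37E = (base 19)291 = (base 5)12034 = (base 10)894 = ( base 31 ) sq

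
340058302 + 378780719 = 718839021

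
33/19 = 1 + 14/19=1.74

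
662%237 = 188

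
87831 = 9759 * 9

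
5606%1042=396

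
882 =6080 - 5198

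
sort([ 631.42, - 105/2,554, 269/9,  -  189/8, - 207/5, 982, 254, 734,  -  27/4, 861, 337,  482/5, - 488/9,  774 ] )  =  [ - 488/9,-105/2, - 207/5, - 189/8, - 27/4,  269/9,  482/5, 254,337,554,  631.42,734,774,861,  982]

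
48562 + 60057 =108619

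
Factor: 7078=2^1*3539^1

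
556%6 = 4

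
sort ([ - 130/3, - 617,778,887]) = [ - 617, - 130/3,778, 887] 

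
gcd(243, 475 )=1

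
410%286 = 124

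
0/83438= 0 = 0.00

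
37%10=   7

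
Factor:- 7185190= - 2^1*5^1*61^1*11779^1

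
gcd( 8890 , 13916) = 14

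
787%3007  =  787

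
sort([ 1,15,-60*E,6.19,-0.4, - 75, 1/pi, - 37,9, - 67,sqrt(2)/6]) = [-60*E, - 75, - 67, -37,-0.4, sqrt ( 2) /6,1/pi,1,6.19,9,15 ]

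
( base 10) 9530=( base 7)36533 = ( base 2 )10010100111010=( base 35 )7RA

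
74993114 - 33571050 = 41422064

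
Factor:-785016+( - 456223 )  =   - 1241239 = - 37^1*33547^1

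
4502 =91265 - 86763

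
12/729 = 4/243=0.02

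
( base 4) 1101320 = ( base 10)5240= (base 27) 752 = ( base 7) 21164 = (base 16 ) 1478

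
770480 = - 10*( -77048)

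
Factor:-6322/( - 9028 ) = 3161/4514   =  2^( - 1 )*29^1*37^( - 1) *61^( - 1)*109^1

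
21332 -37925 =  - 16593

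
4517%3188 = 1329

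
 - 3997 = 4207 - 8204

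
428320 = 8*53540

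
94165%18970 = 18285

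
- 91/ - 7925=91/7925 = 0.01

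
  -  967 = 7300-8267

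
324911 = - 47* ( - 6913)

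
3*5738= 17214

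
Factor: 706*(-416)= - 293696= - 2^6 * 13^1 * 353^1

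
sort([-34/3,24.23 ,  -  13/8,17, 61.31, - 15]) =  [ - 15,  -  34/3, - 13/8, 17, 24.23, 61.31]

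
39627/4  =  9906 +3/4 = 9906.75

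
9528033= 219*43507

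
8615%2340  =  1595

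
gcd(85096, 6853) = 11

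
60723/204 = 20241/68 = 297.66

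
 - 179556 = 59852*( - 3)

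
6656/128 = 52 = 52.00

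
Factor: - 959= - 7^1*137^1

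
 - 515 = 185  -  700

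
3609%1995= 1614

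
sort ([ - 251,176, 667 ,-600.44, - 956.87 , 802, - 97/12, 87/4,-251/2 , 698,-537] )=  [-956.87,  -  600.44, - 537,-251, - 251/2, - 97/12,87/4, 176, 667, 698, 802] 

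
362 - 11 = 351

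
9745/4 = 2436 + 1/4 = 2436.25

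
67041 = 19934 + 47107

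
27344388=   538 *50826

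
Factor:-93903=-3^1*113^1*277^1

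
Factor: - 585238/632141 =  - 2^1*19^1 *15401^1*632141^( - 1)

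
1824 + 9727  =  11551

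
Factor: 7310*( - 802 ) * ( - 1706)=10001629720 = 2^3*5^1*17^1*43^1* 401^1*853^1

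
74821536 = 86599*864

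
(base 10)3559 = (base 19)9g6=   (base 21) 81A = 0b110111100111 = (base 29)46l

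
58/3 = 19 + 1/3 = 19.33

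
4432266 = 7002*633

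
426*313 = 133338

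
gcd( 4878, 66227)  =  1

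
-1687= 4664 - 6351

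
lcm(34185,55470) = 2939910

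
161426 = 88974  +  72452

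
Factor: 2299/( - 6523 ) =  -209/593 = -11^1* 19^1*593^( - 1)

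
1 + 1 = 2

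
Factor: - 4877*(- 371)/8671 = 1809367/8671 = 7^1*13^( - 1)*23^( - 1)*29^ ( -1)* 53^1*4877^1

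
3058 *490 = 1498420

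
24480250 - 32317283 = - 7837033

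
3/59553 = 1/19851 = 0.00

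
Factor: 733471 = 83^1 *8837^1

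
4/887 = 4/887 = 0.00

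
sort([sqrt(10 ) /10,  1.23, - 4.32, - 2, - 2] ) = [  -  4.32,-2, - 2, sqrt(10 ) /10,1.23] 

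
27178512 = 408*66614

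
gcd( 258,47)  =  1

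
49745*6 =298470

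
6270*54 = 338580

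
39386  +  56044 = 95430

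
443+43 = 486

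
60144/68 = 884+8/17 = 884.47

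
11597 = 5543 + 6054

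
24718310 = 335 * 73786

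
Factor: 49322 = 2^1*  7^1 * 13^1*271^1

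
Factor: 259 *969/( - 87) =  - 7^1*17^1*19^1 *29^( - 1)*37^1 = - 83657/29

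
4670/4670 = 1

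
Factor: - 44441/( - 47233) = 19^1*149^( - 1) * 317^( - 1 )*2339^1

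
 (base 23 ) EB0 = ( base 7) 31221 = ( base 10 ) 7659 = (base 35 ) 68t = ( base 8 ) 16753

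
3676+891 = 4567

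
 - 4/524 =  - 1/131 = - 0.01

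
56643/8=7080 + 3/8 = 7080.38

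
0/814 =0 = 0.00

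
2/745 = 2/745 = 0.00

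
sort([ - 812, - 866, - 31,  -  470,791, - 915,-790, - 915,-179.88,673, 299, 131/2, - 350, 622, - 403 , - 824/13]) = [- 915, - 915, - 866 ,-812, - 790, - 470, - 403, - 350,-179.88, - 824/13,-31,  131/2, 299, 622, 673,  791]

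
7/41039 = 7/41039 = 0.00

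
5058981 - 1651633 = 3407348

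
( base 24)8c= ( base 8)314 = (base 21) 9F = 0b11001100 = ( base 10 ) 204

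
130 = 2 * 65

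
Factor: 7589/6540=2^(-2)*3^( - 1 )*5^( - 1 )*109^ ( - 1) * 7589^1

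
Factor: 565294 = 2^1 *23^1 * 12289^1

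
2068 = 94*22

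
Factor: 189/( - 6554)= - 2^(  -  1) * 3^3 * 7^1*29^(- 1 )*113^(- 1)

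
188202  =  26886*7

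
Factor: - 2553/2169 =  - 851/723 = - 3^( - 1)*23^1*37^1*241^( - 1 ) 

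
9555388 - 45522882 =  - 35967494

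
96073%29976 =6145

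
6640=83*80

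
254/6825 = 254/6825=0.04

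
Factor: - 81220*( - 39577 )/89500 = 5^( - 2)*19^1*31^1*131^1*179^( - 1 )*2083^1  =  160722197/4475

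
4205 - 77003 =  - 72798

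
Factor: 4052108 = 2^2*61^1*16607^1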